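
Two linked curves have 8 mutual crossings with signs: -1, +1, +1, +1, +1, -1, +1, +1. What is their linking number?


Step 1: Count positive crossings: 6
Step 2: Count negative crossings: 2
Step 3: Sum of signs = 6 - 2 = 4
Step 4: Linking number = sum/2 = 4/2 = 2

2


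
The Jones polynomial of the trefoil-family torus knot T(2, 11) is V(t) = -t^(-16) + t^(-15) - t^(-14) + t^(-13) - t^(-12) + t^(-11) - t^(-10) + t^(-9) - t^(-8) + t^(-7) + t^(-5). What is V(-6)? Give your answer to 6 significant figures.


Substituting t = -6 into V(t) = -t^(-16) + t^(-15) - t^(-14) + t^(-13) - t^(-12) + t^(-11) - t^(-10) + t^(-9) - t^(-8) + t^(-7) + t^(-5):
  (-)t^(-16) = -3.5447e-13
  (+)t^(-15) = -2.12682e-12
  (-)t^(-14) = -1.27609e-11
  (+)t^(-13) = -7.65656e-11
  (-)t^(-12) = -4.59394e-10
  (+)t^(-11) = -2.75636e-09
  (-)t^(-10) = -1.65382e-08
  (+)t^(-9) = -9.9229e-08
  (-)t^(-8) = -5.95374e-07
  (+)t^(-7) = -3.57225e-06
  (+)t^(-5) = -0.000128601
Sum = (-3.5447e-13) + (-2.12682e-12) + (-1.27609e-11) + (-7.65656e-11) + (-4.59394e-10) + (-2.75636e-09) + (-1.65382e-08) + (-9.9229e-08) + (-5.95374e-07) + (-3.57225e-06) + (-0.000128601)
= -0.0001328875171
Rounded to 6 significant figures: -0.000132888

-0.000132888


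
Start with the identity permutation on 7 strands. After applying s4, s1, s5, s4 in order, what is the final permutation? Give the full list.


Starting with identity [1, 2, 3, 4, 5, 6, 7].
Apply generators in sequence:
  After s4: [1, 2, 3, 5, 4, 6, 7]
  After s1: [2, 1, 3, 5, 4, 6, 7]
  After s5: [2, 1, 3, 5, 6, 4, 7]
  After s4: [2, 1, 3, 6, 5, 4, 7]
Final permutation: [2, 1, 3, 6, 5, 4, 7]

[2, 1, 3, 6, 5, 4, 7]


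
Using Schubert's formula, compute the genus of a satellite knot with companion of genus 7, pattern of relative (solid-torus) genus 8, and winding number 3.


Schubert: g(satellite) = g_rel(pattern) + |winding| * g(companion),
where g_rel(pattern) is the genus of the pattern relative to the solid torus.
= 8 + 3 * 7
= 8 + 21 = 29

29


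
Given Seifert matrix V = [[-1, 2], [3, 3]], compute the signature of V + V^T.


Step 1: V + V^T = [[-2, 5], [5, 6]]
Step 2: trace = 4, det = -37
Step 3: Discriminant = 4^2 - 4*(-37) = 164
Step 4: Eigenvalues: 8.40312, -4.40312
Step 5: Signature = (# positive eigenvalues) - (# negative eigenvalues) = 0

0


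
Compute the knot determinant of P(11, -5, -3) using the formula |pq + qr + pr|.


Step 1: Compute pq + qr + pr.
pq = 11*(-5) = -55
qr = (-5)*(-3) = 15
pr = 11*(-3) = -33
pq + qr + pr = -55 + 15 + (-33) = -73
Step 2: Take absolute value.
det(P(11,-5,-3)) = |-73| = 73

73


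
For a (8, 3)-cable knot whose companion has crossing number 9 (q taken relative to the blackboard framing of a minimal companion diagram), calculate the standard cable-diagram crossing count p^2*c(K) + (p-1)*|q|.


Step 1: Each of the c(K) crossings of the companion diagram becomes p*p = p^2 crossings among the p parallel strands, and each of the |q| twists s_1 s_2 ... s_(p-1) adds (p-1) crossings.
  Crossings = p^2 * c(K) + (p-1)*|q|
Step 2: = 8^2 * 9 + (8-1)*3
Step 3: = 64*9 + 7*3
Step 4: = 576 + 21 = 597

597


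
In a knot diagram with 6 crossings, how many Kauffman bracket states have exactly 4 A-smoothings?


We choose which 4 of 6 crossings get A-smoothings.
C(6, 4) = 6! / (4! * 2!)
= 15

15


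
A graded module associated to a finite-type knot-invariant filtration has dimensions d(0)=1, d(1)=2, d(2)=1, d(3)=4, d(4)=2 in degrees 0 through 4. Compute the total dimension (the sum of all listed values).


Total dimension = d(0) + d(1) + ... + d(4)
= 1 + 2 + 1 + 4 + 2
= 10

10


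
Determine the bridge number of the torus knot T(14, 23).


The bridge number of T(p,q) is min(p,q).
min(14, 23) = 14

14


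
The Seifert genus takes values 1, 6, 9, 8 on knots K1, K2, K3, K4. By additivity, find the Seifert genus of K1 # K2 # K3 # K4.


The Seifert genus is additive under connected sum.
Seifert genus(K1 # K2 # K3 # K4) = (1) + (6) + (9) + (8)
= 24

24


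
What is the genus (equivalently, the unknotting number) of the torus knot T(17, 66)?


For a torus knot T(p,q), both the unknotting number and genus equal (p-1)(q-1)/2.
= (17-1)(66-1)/2
= 16*65/2
= 1040/2 = 520

520


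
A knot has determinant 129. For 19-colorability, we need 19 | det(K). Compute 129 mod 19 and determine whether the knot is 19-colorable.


Step 1: A knot is p-colorable if and only if p divides its determinant.
Step 2: Compute 129 mod 19.
129 = 6 * 19 + 15
Step 3: 129 mod 19 = 15
Step 4: The knot is 19-colorable: no

15


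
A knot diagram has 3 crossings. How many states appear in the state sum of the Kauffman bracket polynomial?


Each crossing contributes 2 choices (A-smoothing or B-smoothing).
Total states = 2^3 = 8

8


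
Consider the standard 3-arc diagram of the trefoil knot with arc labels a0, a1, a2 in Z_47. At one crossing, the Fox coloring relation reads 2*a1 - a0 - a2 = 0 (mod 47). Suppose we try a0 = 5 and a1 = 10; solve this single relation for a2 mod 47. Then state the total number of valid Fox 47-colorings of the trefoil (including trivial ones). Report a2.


Step 1: Apply the given crossing relation 2*a1 - a0 - a2 = 0 (mod 47).
  a2 = 2*a1 - a0 mod 47
  a2 = 2*10 - 5 mod 47
  a2 = 20 - 5 mod 47
  a2 = 15 mod 47 = 15
Step 2: The trefoil has determinant 3.
  Number of Fox p-colorings (p prime) is p^2 if p = 3, else p.
  Since 47 does not divide 3, only trivial (constant) colorings exist.
  (So the trial a0 = 5, a1 = 10 with a0 != a1 does NOT extend to a valid coloring of the whole trefoil: the other two crossing relations require 3*(a1 - a0) = 0 (mod 47), which fails.)
  Total colorings = 47
Step 3: a2 = 15, total Fox 47-colorings = 47

15


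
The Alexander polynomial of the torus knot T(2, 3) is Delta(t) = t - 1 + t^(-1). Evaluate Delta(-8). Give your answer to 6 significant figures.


Substituting t = -8 into Delta(t) = t - 1 + t^(-1):
Term values: (-8) + (-1) + (-0.125)
Sum = -9.125
Rounded to 6 significant figures: -9.125

-9.125


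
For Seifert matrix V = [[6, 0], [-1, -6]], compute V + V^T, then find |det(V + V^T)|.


Step 1: Form V + V^T where V = [[6, 0], [-1, -6]]
  V^T = [[6, -1], [0, -6]]
  V + V^T = [[12, -1], [-1, -12]]
Step 2: det(V + V^T) = 12*(-12) - (-1)*(-1)
  = -144 - 1 = -145
Step 3: Knot determinant = |det(V + V^T)| = |-145| = 145

145


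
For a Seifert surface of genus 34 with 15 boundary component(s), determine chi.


chi = 2 - 2g - b
= 2 - 2*34 - 15
= 2 - 68 - 15 = -81

-81


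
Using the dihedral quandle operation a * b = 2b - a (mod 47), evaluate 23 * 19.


23 * 19 = 2*19 - 23 mod 47
= 38 - 23 mod 47
= 15 mod 47 = 15

15


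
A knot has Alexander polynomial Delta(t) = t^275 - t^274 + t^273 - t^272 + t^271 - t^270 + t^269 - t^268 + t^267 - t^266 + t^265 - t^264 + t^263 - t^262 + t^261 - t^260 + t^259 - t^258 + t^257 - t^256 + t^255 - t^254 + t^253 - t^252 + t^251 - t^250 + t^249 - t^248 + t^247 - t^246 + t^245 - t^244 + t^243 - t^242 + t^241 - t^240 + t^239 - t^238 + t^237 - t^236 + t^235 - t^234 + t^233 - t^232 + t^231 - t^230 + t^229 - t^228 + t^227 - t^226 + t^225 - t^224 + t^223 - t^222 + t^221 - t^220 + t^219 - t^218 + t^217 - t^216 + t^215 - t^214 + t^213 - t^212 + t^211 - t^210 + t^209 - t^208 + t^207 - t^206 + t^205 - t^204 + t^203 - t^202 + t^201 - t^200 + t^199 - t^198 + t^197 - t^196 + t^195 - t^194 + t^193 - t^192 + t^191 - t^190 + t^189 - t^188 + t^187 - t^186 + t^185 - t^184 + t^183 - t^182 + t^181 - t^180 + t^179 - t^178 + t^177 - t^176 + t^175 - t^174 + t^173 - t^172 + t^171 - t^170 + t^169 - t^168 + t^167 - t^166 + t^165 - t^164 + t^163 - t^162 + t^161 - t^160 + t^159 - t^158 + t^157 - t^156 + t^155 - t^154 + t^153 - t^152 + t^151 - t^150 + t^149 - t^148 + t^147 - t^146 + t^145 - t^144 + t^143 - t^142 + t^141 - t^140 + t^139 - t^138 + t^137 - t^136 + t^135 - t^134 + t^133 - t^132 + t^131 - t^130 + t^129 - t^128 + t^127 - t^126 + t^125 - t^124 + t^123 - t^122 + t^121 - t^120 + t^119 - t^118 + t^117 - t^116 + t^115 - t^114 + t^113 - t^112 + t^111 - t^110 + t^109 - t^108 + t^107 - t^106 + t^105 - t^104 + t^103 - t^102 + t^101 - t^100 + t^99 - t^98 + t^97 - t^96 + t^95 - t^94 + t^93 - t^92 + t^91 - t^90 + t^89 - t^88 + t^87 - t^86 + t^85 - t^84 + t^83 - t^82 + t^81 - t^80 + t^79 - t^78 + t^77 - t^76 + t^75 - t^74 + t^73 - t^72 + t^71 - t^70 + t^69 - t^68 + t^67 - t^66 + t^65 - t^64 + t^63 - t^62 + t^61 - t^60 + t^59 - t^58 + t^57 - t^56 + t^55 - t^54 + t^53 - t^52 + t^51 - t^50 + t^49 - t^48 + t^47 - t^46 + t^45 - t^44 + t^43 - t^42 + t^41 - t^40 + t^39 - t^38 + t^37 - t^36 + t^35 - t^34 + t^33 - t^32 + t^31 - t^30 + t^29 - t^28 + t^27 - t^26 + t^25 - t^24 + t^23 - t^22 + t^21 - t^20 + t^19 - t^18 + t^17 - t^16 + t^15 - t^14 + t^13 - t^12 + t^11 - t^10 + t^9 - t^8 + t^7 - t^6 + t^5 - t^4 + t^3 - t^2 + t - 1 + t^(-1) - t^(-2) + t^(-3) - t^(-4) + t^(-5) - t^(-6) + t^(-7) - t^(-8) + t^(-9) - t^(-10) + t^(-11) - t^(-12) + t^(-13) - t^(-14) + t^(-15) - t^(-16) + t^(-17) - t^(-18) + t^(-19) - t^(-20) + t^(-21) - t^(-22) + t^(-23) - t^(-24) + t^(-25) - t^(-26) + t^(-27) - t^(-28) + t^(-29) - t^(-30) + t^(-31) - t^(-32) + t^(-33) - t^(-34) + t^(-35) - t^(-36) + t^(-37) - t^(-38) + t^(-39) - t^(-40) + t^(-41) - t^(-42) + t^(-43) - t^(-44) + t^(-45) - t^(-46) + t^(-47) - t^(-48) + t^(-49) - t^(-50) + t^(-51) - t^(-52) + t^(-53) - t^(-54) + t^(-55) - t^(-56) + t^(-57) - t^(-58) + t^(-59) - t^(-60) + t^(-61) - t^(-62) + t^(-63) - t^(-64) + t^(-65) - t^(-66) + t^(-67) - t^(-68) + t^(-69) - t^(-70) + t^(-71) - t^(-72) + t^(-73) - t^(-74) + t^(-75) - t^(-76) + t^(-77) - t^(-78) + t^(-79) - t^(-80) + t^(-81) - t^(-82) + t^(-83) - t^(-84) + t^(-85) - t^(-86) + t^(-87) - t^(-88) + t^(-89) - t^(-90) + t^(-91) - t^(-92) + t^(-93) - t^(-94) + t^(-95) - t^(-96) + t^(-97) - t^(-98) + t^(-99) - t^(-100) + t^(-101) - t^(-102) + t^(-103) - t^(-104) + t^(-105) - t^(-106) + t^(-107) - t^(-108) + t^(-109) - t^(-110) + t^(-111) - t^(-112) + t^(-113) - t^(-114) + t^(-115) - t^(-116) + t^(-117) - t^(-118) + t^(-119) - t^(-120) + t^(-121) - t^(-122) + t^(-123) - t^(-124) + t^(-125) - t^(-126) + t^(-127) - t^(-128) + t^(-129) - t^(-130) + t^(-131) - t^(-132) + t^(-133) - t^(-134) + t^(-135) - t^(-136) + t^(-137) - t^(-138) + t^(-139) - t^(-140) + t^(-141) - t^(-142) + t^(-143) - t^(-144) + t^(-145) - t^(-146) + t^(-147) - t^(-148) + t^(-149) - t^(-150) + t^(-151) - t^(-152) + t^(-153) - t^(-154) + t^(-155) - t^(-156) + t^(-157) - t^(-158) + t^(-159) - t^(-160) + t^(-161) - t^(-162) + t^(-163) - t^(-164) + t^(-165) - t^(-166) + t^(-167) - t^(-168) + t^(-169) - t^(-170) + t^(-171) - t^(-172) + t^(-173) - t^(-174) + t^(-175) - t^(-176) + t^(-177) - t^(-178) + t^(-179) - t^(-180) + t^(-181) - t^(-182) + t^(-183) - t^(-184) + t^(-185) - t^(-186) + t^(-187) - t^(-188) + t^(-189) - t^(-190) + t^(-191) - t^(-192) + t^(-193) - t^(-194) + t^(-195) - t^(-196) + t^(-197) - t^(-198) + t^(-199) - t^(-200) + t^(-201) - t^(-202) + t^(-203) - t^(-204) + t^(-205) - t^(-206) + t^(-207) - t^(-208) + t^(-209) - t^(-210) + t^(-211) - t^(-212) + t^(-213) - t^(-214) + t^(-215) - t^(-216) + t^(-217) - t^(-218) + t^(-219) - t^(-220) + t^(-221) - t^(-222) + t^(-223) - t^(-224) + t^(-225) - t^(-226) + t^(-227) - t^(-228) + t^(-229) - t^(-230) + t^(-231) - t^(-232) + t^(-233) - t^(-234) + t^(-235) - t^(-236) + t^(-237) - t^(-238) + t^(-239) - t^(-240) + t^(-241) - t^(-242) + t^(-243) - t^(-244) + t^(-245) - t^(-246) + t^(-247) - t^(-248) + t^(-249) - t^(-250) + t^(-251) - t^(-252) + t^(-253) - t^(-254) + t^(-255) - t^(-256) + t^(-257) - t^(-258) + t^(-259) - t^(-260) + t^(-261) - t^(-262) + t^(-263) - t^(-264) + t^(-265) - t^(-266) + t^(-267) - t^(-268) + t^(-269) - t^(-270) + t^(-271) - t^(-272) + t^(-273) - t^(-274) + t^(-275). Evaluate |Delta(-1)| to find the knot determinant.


Step 1: The polynomial has 551 terms with alternating signs, exponents from 275 down to -275.
Step 2: Substitute t = -1. The i-th term has coefficient (-1)^i and exponent (m-i),
  so its value is (-1)^i * (-1)^(m-i) = (-1)^m = -1 for every i.
Step 3: All 551 terms equal -1, so Delta(-1) = 551 * (-1) = -551
Step 4: |Delta(-1)| = 551

551


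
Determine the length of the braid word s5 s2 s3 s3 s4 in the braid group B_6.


The word length counts the number of generators (including inverses).
Listing each generator: s5, s2, s3, s3, s4
There are 5 generators in this braid word.

5


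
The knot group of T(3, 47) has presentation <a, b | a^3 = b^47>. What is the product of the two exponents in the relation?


The relation is a^3 = b^47.
Product of exponents = 3 * 47
= 141

141


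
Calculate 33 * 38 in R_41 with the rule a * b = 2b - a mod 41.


33 * 38 = 2*38 - 33 mod 41
= 76 - 33 mod 41
= 43 mod 41 = 2

2


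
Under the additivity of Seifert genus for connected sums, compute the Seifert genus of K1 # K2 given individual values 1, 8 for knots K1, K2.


The Seifert genus is additive under connected sum.
Seifert genus(K1 # K2) = (1) + (8)
= 9

9


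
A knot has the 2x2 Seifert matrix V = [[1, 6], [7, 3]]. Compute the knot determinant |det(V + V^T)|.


Step 1: Form V + V^T where V = [[1, 6], [7, 3]]
  V^T = [[1, 7], [6, 3]]
  V + V^T = [[2, 13], [13, 6]]
Step 2: det(V + V^T) = 2*6 - 13*13
  = 12 - 169 = -157
Step 3: Knot determinant = |det(V + V^T)| = |-157| = 157

157


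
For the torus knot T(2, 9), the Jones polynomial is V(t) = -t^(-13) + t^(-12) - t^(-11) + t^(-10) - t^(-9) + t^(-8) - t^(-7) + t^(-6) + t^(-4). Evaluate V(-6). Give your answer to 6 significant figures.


Substituting t = -6 into V(t) = -t^(-13) + t^(-12) - t^(-11) + t^(-10) - t^(-9) + t^(-8) - t^(-7) + t^(-6) + t^(-4):
  (-)t^(-13) = 7.65656e-11
  (+)t^(-12) = 4.59394e-10
  (-)t^(-11) = 2.75636e-09
  (+)t^(-10) = 1.65382e-08
  (-)t^(-9) = 9.9229e-08
  (+)t^(-8) = 5.95374e-07
  (-)t^(-7) = 3.57225e-06
  (+)t^(-6) = 2.14335e-05
  (+)t^(-4) = 0.000771605
Sum = (7.65656e-11) + (4.59394e-10) + (2.75636e-09) + (1.65382e-08) + (9.9229e-08) + (5.95374e-07) + (3.57225e-06) + (2.14335e-05) + (0.000771605)
= 0.0007973250876
Rounded to 6 significant figures: 0.000797325

0.000797325


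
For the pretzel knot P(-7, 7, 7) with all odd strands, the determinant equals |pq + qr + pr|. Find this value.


Step 1: Compute pq + qr + pr.
pq = (-7)*7 = -49
qr = 7*7 = 49
pr = (-7)*7 = -49
pq + qr + pr = -49 + 49 + (-49) = -49
Step 2: Take absolute value.
det(P(-7,7,7)) = |-49| = 49

49


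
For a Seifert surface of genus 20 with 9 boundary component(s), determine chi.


chi = 2 - 2g - b
= 2 - 2*20 - 9
= 2 - 40 - 9 = -47

-47


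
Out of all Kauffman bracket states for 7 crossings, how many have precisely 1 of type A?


We choose which 1 of 7 crossings get A-smoothings.
C(7, 1) = 7! / (1! * 6!)
= 7

7


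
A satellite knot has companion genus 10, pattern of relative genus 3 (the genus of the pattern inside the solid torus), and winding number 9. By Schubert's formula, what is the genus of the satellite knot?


Schubert: g(satellite) = g_rel(pattern) + |winding| * g(companion),
where g_rel(pattern) is the genus of the pattern relative to the solid torus.
= 3 + 9 * 10
= 3 + 90 = 93

93


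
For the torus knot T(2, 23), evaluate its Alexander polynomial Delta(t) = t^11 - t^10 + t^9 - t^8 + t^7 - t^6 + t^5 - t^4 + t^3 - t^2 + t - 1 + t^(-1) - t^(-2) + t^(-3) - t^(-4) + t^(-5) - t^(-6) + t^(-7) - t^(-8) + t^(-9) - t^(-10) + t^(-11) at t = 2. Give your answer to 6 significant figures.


Substituting t = 2 into Delta(t) = t^11 - t^10 + t^9 - t^8 + t^7 - t^6 + t^5 - t^4 + t^3 - t^2 + t - 1 + t^(-1) - t^(-2) + t^(-3) - t^(-4) + t^(-5) - t^(-6) + t^(-7) - t^(-8) + t^(-9) - t^(-10) + t^(-11):
Term values: (2048) + (-1024) + (512) + (-256) + (128) + (-64) + (32) + (-16) + (8) + (-4) + (2) + (-1) + (0.5) + (-0.25) + (0.125) + (-0.0625) + (0.03125) + (-0.015625) + (0.0078125) + (-0.00390625) + (0.00195312) + (-0.000976562) + (0.000488281)
Sum = 1365.333496
Rounded to 6 significant figures: 1365.33

1365.33


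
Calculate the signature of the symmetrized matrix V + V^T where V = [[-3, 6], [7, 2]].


Step 1: V + V^T = [[-6, 13], [13, 4]]
Step 2: trace = -2, det = -193
Step 3: Discriminant = (-2)^2 - 4*(-193) = 776
Step 4: Eigenvalues: 12.9284, -14.9284
Step 5: Signature = (# positive eigenvalues) - (# negative eigenvalues) = 0

0


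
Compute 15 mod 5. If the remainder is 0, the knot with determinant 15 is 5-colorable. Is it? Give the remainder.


Step 1: A knot is p-colorable if and only if p divides its determinant.
Step 2: Compute 15 mod 5.
15 = 3 * 5 + 0
Step 3: 15 mod 5 = 0
Step 4: The knot is 5-colorable: yes

0


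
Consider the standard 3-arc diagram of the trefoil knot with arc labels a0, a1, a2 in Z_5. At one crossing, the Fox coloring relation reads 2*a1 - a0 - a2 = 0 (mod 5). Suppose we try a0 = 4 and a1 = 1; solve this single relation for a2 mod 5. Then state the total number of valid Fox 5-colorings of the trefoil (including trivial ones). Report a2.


Step 1: Apply the given crossing relation 2*a1 - a0 - a2 = 0 (mod 5).
  a2 = 2*a1 - a0 mod 5
  a2 = 2*1 - 4 mod 5
  a2 = 2 - 4 mod 5
  a2 = -2 mod 5 = 3
Step 2: The trefoil has determinant 3.
  Number of Fox p-colorings (p prime) is p^2 if p = 3, else p.
  Since 5 does not divide 3, only trivial (constant) colorings exist.
  (So the trial a0 = 4, a1 = 1 with a0 != a1 does NOT extend to a valid coloring of the whole trefoil: the other two crossing relations require 3*(a1 - a0) = 0 (mod 5), which fails.)
  Total colorings = 5
Step 3: a2 = 3, total Fox 5-colorings = 5

3


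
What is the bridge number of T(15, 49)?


The bridge number of T(p,q) is min(p,q).
min(15, 49) = 15

15


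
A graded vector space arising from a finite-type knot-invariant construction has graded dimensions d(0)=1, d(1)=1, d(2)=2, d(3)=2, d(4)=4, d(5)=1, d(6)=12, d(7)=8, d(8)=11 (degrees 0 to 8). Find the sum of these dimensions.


Total dimension = d(0) + d(1) + ... + d(8)
= 1 + 1 + 2 + 2 + 4 + 1 + 12 + 8 + 11
= 42

42


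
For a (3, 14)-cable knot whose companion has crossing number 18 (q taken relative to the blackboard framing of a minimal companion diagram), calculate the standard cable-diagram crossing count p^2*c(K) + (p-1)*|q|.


Step 1: Each of the c(K) crossings of the companion diagram becomes p*p = p^2 crossings among the p parallel strands, and each of the |q| twists s_1 s_2 ... s_(p-1) adds (p-1) crossings.
  Crossings = p^2 * c(K) + (p-1)*|q|
Step 2: = 3^2 * 18 + (3-1)*14
Step 3: = 9*18 + 2*14
Step 4: = 162 + 28 = 190

190


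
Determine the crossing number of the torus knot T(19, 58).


For a torus knot T(p, q) with gcd(p,q)=1,
the crossing number is min(p*(q-1), q*(p-1)).
p*(q-1) = 19*57 = 1083
q*(p-1) = 58*18 = 1044
min(1083, 1044) = 1044

1044


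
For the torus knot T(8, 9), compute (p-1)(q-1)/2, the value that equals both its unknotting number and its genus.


For a torus knot T(p,q), both the unknotting number and genus equal (p-1)(q-1)/2.
= (8-1)(9-1)/2
= 7*8/2
= 56/2 = 28

28


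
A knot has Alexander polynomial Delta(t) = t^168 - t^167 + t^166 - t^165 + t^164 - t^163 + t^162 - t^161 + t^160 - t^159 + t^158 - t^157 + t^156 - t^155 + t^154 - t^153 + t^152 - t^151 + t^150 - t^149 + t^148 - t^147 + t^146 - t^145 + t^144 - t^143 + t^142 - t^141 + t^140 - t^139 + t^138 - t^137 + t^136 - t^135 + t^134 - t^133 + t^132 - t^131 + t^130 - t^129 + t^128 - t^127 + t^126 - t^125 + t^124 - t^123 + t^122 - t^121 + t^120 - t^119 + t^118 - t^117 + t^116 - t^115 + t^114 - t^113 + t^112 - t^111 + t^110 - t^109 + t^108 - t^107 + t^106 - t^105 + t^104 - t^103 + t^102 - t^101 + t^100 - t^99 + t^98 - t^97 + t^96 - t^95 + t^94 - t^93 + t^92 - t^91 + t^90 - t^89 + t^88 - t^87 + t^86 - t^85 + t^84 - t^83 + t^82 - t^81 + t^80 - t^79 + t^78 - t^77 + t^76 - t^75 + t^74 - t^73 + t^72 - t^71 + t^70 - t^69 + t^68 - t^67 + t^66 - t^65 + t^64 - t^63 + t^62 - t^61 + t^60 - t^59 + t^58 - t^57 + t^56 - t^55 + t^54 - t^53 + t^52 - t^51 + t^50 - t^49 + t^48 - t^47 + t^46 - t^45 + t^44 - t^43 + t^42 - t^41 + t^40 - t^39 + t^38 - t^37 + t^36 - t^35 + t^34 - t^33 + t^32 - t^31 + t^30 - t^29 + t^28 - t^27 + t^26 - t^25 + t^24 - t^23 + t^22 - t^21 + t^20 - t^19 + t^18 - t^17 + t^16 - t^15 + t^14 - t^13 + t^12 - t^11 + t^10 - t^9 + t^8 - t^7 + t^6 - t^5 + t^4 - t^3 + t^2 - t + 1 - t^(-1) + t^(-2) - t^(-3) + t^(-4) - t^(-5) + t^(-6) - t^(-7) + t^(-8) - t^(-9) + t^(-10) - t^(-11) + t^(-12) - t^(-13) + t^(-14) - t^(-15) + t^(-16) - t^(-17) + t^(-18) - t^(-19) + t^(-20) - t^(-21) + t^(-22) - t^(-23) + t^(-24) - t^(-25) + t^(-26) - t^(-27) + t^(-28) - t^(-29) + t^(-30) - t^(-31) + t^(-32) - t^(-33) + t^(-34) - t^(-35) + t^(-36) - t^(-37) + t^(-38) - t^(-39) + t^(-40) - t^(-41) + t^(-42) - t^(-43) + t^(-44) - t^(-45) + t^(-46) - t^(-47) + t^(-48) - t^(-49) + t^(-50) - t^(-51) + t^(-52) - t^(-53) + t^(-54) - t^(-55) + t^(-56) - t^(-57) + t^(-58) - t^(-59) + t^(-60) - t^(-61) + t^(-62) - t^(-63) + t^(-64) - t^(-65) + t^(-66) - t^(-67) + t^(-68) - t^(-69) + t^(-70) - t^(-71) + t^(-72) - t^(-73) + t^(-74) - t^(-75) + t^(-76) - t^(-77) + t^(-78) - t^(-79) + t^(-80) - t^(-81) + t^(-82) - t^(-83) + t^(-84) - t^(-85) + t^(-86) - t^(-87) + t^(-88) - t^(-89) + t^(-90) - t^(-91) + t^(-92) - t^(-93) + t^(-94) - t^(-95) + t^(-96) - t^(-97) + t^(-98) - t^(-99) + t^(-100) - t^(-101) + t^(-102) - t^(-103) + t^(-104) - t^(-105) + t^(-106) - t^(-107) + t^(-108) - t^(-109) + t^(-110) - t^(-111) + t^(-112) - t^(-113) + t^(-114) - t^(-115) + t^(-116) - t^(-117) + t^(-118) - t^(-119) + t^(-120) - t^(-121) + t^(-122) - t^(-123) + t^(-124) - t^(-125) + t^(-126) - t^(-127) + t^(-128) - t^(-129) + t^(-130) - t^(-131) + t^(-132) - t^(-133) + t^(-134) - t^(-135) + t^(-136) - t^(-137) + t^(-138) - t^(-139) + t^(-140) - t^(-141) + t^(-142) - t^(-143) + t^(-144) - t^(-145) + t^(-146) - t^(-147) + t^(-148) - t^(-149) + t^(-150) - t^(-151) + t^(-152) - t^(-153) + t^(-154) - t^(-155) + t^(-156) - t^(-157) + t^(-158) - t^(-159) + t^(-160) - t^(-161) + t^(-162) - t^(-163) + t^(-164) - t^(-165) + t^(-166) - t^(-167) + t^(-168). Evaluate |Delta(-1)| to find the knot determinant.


Step 1: The polynomial has 337 terms with alternating signs, exponents from 168 down to -168.
Step 2: Substitute t = -1. The i-th term has coefficient (-1)^i and exponent (m-i),
  so its value is (-1)^i * (-1)^(m-i) = (-1)^m = 1 for every i.
Step 3: All 337 terms equal 1, so Delta(-1) = 337 * (1) = 337
Step 4: |Delta(-1)| = 337

337


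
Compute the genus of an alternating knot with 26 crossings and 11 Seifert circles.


For alternating knots, g = (c - s + 1)/2.
= (26 - 11 + 1)/2
= 16/2 = 8

8


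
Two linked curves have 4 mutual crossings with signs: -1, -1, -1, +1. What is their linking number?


Step 1: Count positive crossings: 1
Step 2: Count negative crossings: 3
Step 3: Sum of signs = 1 - 3 = -2
Step 4: Linking number = sum/2 = -2/2 = -1

-1


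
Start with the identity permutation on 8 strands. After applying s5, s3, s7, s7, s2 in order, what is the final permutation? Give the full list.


Starting with identity [1, 2, 3, 4, 5, 6, 7, 8].
Apply generators in sequence:
  After s5: [1, 2, 3, 4, 6, 5, 7, 8]
  After s3: [1, 2, 4, 3, 6, 5, 7, 8]
  After s7: [1, 2, 4, 3, 6, 5, 8, 7]
  After s7: [1, 2, 4, 3, 6, 5, 7, 8]
  After s2: [1, 4, 2, 3, 6, 5, 7, 8]
Final permutation: [1, 4, 2, 3, 6, 5, 7, 8]

[1, 4, 2, 3, 6, 5, 7, 8]


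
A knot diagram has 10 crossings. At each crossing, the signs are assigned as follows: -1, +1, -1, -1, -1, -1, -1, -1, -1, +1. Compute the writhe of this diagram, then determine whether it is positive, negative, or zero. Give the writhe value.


Step 1: Count positive crossings (+1).
Positive crossings: 2
Step 2: Count negative crossings (-1).
Negative crossings: 8
Step 3: Writhe = (positive) - (negative)
w = 2 - 8 = -6
Step 4: |w| = 6, and w is negative

-6


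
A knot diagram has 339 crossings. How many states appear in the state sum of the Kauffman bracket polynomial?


Each crossing contributes 2 choices (A-smoothing or B-smoothing).
Total states = 2^339 = 1119872371088902105278721140284222139060822748617324767449994550481895935590080472690438746635803557888

1119872371088902105278721140284222139060822748617324767449994550481895935590080472690438746635803557888


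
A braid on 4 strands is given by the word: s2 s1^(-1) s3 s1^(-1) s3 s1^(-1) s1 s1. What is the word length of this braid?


The word length counts the number of generators (including inverses).
Listing each generator: s2, s1^(-1), s3, s1^(-1), s3, s1^(-1), s1, s1
There are 8 generators in this braid word.

8


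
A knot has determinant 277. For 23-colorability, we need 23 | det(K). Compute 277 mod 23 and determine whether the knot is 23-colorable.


Step 1: A knot is p-colorable if and only if p divides its determinant.
Step 2: Compute 277 mod 23.
277 = 12 * 23 + 1
Step 3: 277 mod 23 = 1
Step 4: The knot is 23-colorable: no

1


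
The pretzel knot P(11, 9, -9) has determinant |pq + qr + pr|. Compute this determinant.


Step 1: Compute pq + qr + pr.
pq = 11*9 = 99
qr = 9*(-9) = -81
pr = 11*(-9) = -99
pq + qr + pr = 99 + (-81) + (-99) = -81
Step 2: Take absolute value.
det(P(11,9,-9)) = |-81| = 81

81


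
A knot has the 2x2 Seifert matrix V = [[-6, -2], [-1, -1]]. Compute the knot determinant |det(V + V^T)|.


Step 1: Form V + V^T where V = [[-6, -2], [-1, -1]]
  V^T = [[-6, -1], [-2, -1]]
  V + V^T = [[-12, -3], [-3, -2]]
Step 2: det(V + V^T) = (-12)*(-2) - (-3)*(-3)
  = 24 - 9 = 15
Step 3: Knot determinant = |det(V + V^T)| = |15| = 15

15


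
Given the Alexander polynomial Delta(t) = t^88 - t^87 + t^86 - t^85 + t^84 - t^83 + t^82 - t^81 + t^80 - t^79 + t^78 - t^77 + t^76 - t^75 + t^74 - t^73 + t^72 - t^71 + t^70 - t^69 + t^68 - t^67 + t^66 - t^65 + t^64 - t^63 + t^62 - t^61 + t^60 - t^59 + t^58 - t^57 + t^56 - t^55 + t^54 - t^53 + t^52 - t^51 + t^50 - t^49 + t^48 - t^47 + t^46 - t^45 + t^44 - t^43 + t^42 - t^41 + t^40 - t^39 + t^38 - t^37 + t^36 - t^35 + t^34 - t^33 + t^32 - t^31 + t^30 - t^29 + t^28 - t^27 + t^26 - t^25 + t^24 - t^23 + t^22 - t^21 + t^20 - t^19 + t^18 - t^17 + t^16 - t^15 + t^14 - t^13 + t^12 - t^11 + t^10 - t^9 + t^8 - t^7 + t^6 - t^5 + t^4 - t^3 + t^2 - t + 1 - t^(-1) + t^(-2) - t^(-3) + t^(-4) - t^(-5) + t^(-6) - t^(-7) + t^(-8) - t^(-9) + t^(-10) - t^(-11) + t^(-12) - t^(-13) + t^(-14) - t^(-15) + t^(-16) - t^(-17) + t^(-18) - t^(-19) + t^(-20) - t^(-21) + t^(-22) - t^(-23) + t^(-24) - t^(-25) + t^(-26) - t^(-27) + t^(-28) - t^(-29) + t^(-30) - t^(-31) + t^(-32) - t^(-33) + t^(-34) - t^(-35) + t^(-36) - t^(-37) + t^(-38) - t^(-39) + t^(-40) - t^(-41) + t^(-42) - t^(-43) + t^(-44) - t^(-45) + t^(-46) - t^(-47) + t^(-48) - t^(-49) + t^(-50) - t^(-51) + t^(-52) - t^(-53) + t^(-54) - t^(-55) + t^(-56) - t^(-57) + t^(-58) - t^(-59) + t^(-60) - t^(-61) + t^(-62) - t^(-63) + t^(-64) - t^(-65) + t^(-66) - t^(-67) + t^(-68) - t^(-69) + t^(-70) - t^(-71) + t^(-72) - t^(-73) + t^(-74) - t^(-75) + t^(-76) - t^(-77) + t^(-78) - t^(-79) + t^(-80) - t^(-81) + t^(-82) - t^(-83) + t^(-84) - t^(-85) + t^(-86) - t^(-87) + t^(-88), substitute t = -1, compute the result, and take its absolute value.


Step 1: The polynomial has 177 terms with alternating signs, exponents from 88 down to -88.
Step 2: Substitute t = -1. The i-th term has coefficient (-1)^i and exponent (m-i),
  so its value is (-1)^i * (-1)^(m-i) = (-1)^m = 1 for every i.
Step 3: All 177 terms equal 1, so Delta(-1) = 177 * (1) = 177
Step 4: |Delta(-1)| = 177

177


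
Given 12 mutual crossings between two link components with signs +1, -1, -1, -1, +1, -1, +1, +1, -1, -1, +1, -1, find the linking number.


Step 1: Count positive crossings: 5
Step 2: Count negative crossings: 7
Step 3: Sum of signs = 5 - 7 = -2
Step 4: Linking number = sum/2 = -2/2 = -1

-1


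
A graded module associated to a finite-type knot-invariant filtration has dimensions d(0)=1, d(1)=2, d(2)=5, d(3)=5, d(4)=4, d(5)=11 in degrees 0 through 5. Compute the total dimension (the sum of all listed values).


Total dimension = d(0) + d(1) + ... + d(5)
= 1 + 2 + 5 + 5 + 4 + 11
= 28

28


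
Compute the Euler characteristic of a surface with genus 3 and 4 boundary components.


chi = 2 - 2g - b
= 2 - 2*3 - 4
= 2 - 6 - 4 = -8

-8


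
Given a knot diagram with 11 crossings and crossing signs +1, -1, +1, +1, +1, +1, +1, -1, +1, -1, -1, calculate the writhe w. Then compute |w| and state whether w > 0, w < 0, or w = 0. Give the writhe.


Step 1: Count positive crossings (+1).
Positive crossings: 7
Step 2: Count negative crossings (-1).
Negative crossings: 4
Step 3: Writhe = (positive) - (negative)
w = 7 - 4 = 3
Step 4: |w| = 3, and w is positive

3


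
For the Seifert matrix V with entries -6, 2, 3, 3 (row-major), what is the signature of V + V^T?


Step 1: V + V^T = [[-12, 5], [5, 6]]
Step 2: trace = -6, det = -97
Step 3: Discriminant = (-6)^2 - 4*(-97) = 424
Step 4: Eigenvalues: 7.29563, -13.2956
Step 5: Signature = (# positive eigenvalues) - (# negative eigenvalues) = 0

0


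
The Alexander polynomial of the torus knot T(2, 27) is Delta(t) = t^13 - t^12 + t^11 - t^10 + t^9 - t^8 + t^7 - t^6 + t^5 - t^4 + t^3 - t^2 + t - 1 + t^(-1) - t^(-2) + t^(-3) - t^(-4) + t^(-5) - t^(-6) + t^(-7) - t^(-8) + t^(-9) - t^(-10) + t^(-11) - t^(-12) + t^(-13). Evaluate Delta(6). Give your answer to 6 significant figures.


Substituting t = 6 into Delta(t) = t^13 - t^12 + t^11 - t^10 + t^9 - t^8 + t^7 - t^6 + t^5 - t^4 + t^3 - t^2 + t - 1 + t^(-1) - t^(-2) + t^(-3) - t^(-4) + t^(-5) - t^(-6) + t^(-7) - t^(-8) + t^(-9) - t^(-10) + t^(-11) - t^(-12) + t^(-13):
Term values: (13060694016) + (-2176782336) + (362797056) + (-60466176) + (10077696) + (-1679616) + (279936) + (-46656) + (7776) + (-1296) + (216) + (-36) + (6) + (-1) + (0.166667) + (-0.0277778) + (0.00462963) + (-0.000771605) + (0.000128601) + (-2.14335e-05) + (3.57225e-06) + (-5.95374e-07) + (9.9229e-08) + (-1.65382e-08) + (2.75636e-09) + (-4.59394e-10) + (7.65656e-11)
Sum = 1.119488059e+10
Rounded to 6 significant figures: 1.11949e+10

1.11949e+10


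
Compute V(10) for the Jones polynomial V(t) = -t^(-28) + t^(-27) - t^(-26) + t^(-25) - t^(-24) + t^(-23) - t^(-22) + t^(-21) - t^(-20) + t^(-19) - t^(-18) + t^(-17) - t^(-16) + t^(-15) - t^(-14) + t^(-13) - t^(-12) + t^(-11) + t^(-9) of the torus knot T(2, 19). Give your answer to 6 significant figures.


Substituting t = 10 into V(t) = -t^(-28) + t^(-27) - t^(-26) + t^(-25) - t^(-24) + t^(-23) - t^(-22) + t^(-21) - t^(-20) + t^(-19) - t^(-18) + t^(-17) - t^(-16) + t^(-15) - t^(-14) + t^(-13) - t^(-12) + t^(-11) + t^(-9):
  (-)t^(-28) = -1e-28
  (+)t^(-27) = 1e-27
  (-)t^(-26) = -1e-26
  (+)t^(-25) = 1e-25
  (-)t^(-24) = -1e-24
  (+)t^(-23) = 1e-23
  (-)t^(-22) = -1e-22
  (+)t^(-21) = 1e-21
  (-)t^(-20) = -1e-20
  (+)t^(-19) = 1e-19
  (-)t^(-18) = -1e-18
  (+)t^(-17) = 1e-17
  (-)t^(-16) = -1e-16
  (+)t^(-15) = 1e-15
  (-)t^(-14) = -1e-14
  (+)t^(-13) = 1e-13
  (-)t^(-12) = -1e-12
  (+)t^(-11) = 1e-11
  (+)t^(-9) = 1e-09
Sum = (-1e-28) + (1e-27) + (-1e-26) + (1e-25) + (-1e-24) + (1e-23) + (-1e-22) + (1e-21) + (-1e-20) + (1e-19) + (-1e-18) + (1e-17) + (-1e-16) + (1e-15) + (-1e-14) + (1e-13) + (-1e-12) + (1e-11) + (1e-09)
= 1.009090909e-09
Rounded to 6 significant figures: 1.00909e-09

1.00909e-09


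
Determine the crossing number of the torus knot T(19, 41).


For a torus knot T(p, q) with gcd(p,q)=1,
the crossing number is min(p*(q-1), q*(p-1)).
p*(q-1) = 19*40 = 760
q*(p-1) = 41*18 = 738
min(760, 738) = 738

738


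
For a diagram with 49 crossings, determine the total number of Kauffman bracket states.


Each crossing contributes 2 choices (A-smoothing or B-smoothing).
Total states = 2^49 = 562949953421312

562949953421312


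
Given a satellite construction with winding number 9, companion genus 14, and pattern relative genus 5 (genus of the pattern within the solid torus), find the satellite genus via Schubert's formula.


Schubert: g(satellite) = g_rel(pattern) + |winding| * g(companion),
where g_rel(pattern) is the genus of the pattern relative to the solid torus.
= 5 + 9 * 14
= 5 + 126 = 131

131


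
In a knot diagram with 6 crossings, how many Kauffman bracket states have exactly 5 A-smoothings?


We choose which 5 of 6 crossings get A-smoothings.
C(6, 5) = 6! / (5! * 1!)
= 6

6


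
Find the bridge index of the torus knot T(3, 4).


The bridge number of T(p,q) is min(p,q).
min(3, 4) = 3

3


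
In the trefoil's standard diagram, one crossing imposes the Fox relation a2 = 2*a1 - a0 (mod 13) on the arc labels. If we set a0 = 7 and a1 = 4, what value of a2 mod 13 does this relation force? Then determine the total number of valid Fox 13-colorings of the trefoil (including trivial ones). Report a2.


Step 1: Apply the given crossing relation 2*a1 - a0 - a2 = 0 (mod 13).
  a2 = 2*a1 - a0 mod 13
  a2 = 2*4 - 7 mod 13
  a2 = 8 - 7 mod 13
  a2 = 1 mod 13 = 1
Step 2: The trefoil has determinant 3.
  Number of Fox p-colorings (p prime) is p^2 if p = 3, else p.
  Since 13 does not divide 3, only trivial (constant) colorings exist.
  (So the trial a0 = 7, a1 = 4 with a0 != a1 does NOT extend to a valid coloring of the whole trefoil: the other two crossing relations require 3*(a1 - a0) = 0 (mod 13), which fails.)
  Total colorings = 13
Step 3: a2 = 1, total Fox 13-colorings = 13

1


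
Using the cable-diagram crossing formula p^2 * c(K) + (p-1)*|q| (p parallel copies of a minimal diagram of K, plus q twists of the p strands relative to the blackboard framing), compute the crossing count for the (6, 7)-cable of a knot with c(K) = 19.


Step 1: Each of the c(K) crossings of the companion diagram becomes p*p = p^2 crossings among the p parallel strands, and each of the |q| twists s_1 s_2 ... s_(p-1) adds (p-1) crossings.
  Crossings = p^2 * c(K) + (p-1)*|q|
Step 2: = 6^2 * 19 + (6-1)*7
Step 3: = 36*19 + 5*7
Step 4: = 684 + 35 = 719

719


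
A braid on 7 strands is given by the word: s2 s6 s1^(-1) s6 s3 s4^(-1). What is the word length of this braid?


The word length counts the number of generators (including inverses).
Listing each generator: s2, s6, s1^(-1), s6, s3, s4^(-1)
There are 6 generators in this braid word.

6


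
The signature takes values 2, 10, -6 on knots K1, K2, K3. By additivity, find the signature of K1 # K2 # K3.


The signature is additive under connected sum.
signature(K1 # K2 # K3) = (2) + (10) + (-6)
= 6

6


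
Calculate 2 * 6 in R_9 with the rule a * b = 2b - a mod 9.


2 * 6 = 2*6 - 2 mod 9
= 12 - 2 mod 9
= 10 mod 9 = 1

1


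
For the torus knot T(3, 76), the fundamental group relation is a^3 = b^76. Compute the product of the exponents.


The relation is a^3 = b^76.
Product of exponents = 3 * 76
= 228

228


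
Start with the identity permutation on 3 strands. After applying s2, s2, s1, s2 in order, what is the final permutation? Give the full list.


Starting with identity [1, 2, 3].
Apply generators in sequence:
  After s2: [1, 3, 2]
  After s2: [1, 2, 3]
  After s1: [2, 1, 3]
  After s2: [2, 3, 1]
Final permutation: [2, 3, 1]

[2, 3, 1]


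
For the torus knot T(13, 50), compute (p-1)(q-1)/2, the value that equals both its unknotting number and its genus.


For a torus knot T(p,q), both the unknotting number and genus equal (p-1)(q-1)/2.
= (13-1)(50-1)/2
= 12*49/2
= 588/2 = 294

294


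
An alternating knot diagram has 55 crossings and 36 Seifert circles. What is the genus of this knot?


For alternating knots, g = (c - s + 1)/2.
= (55 - 36 + 1)/2
= 20/2 = 10

10


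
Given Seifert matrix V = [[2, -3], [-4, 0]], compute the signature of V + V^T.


Step 1: V + V^T = [[4, -7], [-7, 0]]
Step 2: trace = 4, det = -49
Step 3: Discriminant = 4^2 - 4*(-49) = 212
Step 4: Eigenvalues: 9.28011, -5.28011
Step 5: Signature = (# positive eigenvalues) - (# negative eigenvalues) = 0

0


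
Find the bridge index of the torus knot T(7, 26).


The bridge number of T(p,q) is min(p,q).
min(7, 26) = 7

7


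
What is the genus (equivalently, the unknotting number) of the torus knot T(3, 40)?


For a torus knot T(p,q), both the unknotting number and genus equal (p-1)(q-1)/2.
= (3-1)(40-1)/2
= 2*39/2
= 78/2 = 39

39


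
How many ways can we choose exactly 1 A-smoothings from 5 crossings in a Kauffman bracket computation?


We choose which 1 of 5 crossings get A-smoothings.
C(5, 1) = 5! / (1! * 4!)
= 5

5


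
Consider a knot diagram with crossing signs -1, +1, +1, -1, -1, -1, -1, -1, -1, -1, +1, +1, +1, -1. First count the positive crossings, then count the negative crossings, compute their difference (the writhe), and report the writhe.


Step 1: Count positive crossings (+1).
Positive crossings: 5
Step 2: Count negative crossings (-1).
Negative crossings: 9
Step 3: Writhe = (positive) - (negative)
w = 5 - 9 = -4
Step 4: |w| = 4, and w is negative

-4


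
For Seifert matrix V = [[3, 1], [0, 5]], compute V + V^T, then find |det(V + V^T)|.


Step 1: Form V + V^T where V = [[3, 1], [0, 5]]
  V^T = [[3, 0], [1, 5]]
  V + V^T = [[6, 1], [1, 10]]
Step 2: det(V + V^T) = 6*10 - 1*1
  = 60 - 1 = 59
Step 3: Knot determinant = |det(V + V^T)| = |59| = 59

59


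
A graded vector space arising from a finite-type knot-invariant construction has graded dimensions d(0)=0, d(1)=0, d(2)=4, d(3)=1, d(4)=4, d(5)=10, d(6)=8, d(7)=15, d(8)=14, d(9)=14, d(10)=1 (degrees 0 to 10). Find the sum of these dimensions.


Total dimension = d(0) + d(1) + ... + d(10)
= 0 + 0 + 4 + 1 + 4 + 10 + 8 + 15 + 14 + 14 + 1
= 71

71


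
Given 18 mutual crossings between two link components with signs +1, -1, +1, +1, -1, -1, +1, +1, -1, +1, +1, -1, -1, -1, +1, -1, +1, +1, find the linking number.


Step 1: Count positive crossings: 10
Step 2: Count negative crossings: 8
Step 3: Sum of signs = 10 - 8 = 2
Step 4: Linking number = sum/2 = 2/2 = 1

1


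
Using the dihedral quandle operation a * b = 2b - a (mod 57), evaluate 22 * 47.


22 * 47 = 2*47 - 22 mod 57
= 94 - 22 mod 57
= 72 mod 57 = 15

15


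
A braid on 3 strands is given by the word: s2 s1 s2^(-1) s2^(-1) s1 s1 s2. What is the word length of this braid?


The word length counts the number of generators (including inverses).
Listing each generator: s2, s1, s2^(-1), s2^(-1), s1, s1, s2
There are 7 generators in this braid word.

7


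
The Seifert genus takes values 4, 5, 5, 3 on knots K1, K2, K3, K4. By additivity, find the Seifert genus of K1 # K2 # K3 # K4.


The Seifert genus is additive under connected sum.
Seifert genus(K1 # K2 # K3 # K4) = (4) + (5) + (5) + (3)
= 17

17


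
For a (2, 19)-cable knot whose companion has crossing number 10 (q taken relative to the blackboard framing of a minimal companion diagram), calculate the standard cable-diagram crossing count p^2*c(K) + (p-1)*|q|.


Step 1: Each of the c(K) crossings of the companion diagram becomes p*p = p^2 crossings among the p parallel strands, and each of the |q| twists s_1 s_2 ... s_(p-1) adds (p-1) crossings.
  Crossings = p^2 * c(K) + (p-1)*|q|
Step 2: = 2^2 * 10 + (2-1)*19
Step 3: = 4*10 + 1*19
Step 4: = 40 + 19 = 59

59


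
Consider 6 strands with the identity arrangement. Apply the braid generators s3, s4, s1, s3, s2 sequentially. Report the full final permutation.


Starting with identity [1, 2, 3, 4, 5, 6].
Apply generators in sequence:
  After s3: [1, 2, 4, 3, 5, 6]
  After s4: [1, 2, 4, 5, 3, 6]
  After s1: [2, 1, 4, 5, 3, 6]
  After s3: [2, 1, 5, 4, 3, 6]
  After s2: [2, 5, 1, 4, 3, 6]
Final permutation: [2, 5, 1, 4, 3, 6]

[2, 5, 1, 4, 3, 6]


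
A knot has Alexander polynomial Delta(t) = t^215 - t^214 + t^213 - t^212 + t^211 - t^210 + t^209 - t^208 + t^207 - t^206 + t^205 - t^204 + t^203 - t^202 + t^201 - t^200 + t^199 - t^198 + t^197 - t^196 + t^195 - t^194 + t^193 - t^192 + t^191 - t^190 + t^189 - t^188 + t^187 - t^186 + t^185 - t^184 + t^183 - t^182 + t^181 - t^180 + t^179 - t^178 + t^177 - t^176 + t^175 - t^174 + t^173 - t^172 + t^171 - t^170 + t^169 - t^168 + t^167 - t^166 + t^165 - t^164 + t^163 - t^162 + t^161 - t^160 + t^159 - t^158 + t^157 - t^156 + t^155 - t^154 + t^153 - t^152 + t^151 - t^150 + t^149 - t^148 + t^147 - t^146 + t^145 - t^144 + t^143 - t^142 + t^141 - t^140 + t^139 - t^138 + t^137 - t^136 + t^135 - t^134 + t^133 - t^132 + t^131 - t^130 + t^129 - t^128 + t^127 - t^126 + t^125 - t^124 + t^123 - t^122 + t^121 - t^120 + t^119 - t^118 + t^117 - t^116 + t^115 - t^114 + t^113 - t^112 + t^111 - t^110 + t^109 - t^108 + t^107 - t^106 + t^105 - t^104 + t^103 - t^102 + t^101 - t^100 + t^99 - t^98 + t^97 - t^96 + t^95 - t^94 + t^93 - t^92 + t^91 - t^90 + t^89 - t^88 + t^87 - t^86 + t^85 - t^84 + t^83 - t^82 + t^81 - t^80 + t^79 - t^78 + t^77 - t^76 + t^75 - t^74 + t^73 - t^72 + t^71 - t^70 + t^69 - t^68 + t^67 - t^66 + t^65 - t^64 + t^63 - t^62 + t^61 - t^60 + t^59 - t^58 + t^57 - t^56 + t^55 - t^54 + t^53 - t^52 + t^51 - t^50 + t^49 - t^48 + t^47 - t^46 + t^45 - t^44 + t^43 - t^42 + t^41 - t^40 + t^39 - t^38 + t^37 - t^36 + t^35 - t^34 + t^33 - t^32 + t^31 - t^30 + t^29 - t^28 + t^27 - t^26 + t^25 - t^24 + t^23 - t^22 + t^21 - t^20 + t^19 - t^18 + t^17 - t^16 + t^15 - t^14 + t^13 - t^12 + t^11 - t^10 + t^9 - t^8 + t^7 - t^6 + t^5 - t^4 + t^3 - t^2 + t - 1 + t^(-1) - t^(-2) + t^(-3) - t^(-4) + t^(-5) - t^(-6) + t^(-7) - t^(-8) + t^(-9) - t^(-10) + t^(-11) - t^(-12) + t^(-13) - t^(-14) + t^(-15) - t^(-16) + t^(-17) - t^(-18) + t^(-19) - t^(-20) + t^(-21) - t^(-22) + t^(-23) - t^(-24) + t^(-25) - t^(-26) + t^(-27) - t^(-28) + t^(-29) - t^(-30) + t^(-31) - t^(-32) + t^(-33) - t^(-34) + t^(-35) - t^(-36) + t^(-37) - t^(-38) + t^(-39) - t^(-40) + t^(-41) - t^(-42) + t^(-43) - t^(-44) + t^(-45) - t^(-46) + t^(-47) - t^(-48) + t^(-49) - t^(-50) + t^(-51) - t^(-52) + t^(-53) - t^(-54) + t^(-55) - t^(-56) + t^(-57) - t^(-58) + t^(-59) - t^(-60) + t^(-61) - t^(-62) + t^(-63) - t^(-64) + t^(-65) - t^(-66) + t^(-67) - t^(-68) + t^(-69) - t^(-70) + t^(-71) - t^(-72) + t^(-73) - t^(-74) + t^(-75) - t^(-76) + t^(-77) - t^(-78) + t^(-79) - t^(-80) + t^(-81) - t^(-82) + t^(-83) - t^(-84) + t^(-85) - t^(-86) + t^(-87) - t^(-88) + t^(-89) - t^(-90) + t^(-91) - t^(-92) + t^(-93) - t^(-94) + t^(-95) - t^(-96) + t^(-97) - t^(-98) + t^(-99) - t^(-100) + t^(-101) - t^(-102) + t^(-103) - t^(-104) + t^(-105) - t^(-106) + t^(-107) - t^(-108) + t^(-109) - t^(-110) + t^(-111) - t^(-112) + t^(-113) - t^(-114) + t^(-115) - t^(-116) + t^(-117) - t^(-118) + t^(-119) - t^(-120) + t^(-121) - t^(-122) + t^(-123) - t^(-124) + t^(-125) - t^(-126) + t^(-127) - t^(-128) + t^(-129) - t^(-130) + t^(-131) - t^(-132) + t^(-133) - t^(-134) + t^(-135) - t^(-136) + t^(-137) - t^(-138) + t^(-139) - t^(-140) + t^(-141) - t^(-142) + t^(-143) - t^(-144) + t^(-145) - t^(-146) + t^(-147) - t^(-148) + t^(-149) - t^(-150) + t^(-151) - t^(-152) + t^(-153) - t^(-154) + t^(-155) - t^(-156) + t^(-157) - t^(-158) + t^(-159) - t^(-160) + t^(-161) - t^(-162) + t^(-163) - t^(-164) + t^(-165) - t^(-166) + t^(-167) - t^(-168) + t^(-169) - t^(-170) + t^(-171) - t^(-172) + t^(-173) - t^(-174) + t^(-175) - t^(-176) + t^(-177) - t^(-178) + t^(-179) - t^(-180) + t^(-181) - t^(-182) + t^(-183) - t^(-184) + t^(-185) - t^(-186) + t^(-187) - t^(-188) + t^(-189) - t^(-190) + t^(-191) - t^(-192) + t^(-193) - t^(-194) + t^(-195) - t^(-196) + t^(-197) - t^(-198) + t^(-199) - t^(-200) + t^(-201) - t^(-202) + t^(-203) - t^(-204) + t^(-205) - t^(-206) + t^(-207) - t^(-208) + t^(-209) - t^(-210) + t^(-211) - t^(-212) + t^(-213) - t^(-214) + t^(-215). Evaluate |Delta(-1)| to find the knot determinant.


Step 1: The polynomial has 431 terms with alternating signs, exponents from 215 down to -215.
Step 2: Substitute t = -1. The i-th term has coefficient (-1)^i and exponent (m-i),
  so its value is (-1)^i * (-1)^(m-i) = (-1)^m = -1 for every i.
Step 3: All 431 terms equal -1, so Delta(-1) = 431 * (-1) = -431
Step 4: |Delta(-1)| = 431

431
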